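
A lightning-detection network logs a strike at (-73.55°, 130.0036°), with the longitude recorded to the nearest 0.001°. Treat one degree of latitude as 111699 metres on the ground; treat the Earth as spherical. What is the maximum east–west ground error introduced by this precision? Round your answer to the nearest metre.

Rounding to 3 decimal places leaves the longitude within ±0.0005° of the true value.
At latitude 73.55° a degree of longitude spans 111699 m × cos 73.55° = 111699 × 0.2832 ≈ 31630.8 m.
East–west error: 0.0005° × 31630.8 m/° ≈ 15.8154 m.

16 metres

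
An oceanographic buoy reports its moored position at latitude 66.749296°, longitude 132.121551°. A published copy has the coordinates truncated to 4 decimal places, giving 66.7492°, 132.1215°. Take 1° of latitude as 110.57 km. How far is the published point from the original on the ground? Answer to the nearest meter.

11 meters

The latitude changed by +0.000096° and the longitude by +0.000051°.
N–S: 0.000096° × 110570 m/° = 10.6147 m.
East–west at this latitude: 0.000051° × 110570 × cos 66.7492° ≈ 0.000051 × 43648.2 = 2.22606 m.
Combined displacement = (10.6147² + 2.22606²)^½ ≈ 10.8456 m.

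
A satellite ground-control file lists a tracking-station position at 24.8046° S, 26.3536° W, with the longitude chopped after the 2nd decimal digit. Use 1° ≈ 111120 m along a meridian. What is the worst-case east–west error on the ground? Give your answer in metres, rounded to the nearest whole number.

Truncating at 2 decimal places can drop up to a full unit in the last place, so the longitude may be off by as much as 0.01°.
One degree of longitude at 24.8046° is 111120 × cos 24.8046° ≈ 111120 × 0.9077 = 100868 m.
East–west error: 0.01° × 100868 m/° ≈ 1008.68 m.

1009 metres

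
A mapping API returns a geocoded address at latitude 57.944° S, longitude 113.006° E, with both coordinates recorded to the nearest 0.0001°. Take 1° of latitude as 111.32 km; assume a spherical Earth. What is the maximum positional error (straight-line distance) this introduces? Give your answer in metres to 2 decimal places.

Rounding to 4 decimal places leaves each coordinate within ±5e-05° of the true value.
N–S: 5e-05° × 111320 m/° = 5.566 m.
Longitude error → 5e-05 × 111320 × cos 57.944° = 5e-05 × 111320 × 0.5307 ≈ 2.95414 m.
The two errors are perpendicular, so the maximum displacement is √(5.566² + 2.95414²) ≈ 6.30137 m.

6.30 metres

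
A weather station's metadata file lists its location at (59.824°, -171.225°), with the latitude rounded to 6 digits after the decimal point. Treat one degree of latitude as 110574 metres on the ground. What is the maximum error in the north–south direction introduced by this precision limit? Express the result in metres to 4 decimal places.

0.0553 metres

Rounding to 6 decimal places leaves the latitude within ±5e-07° of the true value.
North–south distance: 5e-07° × 110574 m/° = 0.055287 m.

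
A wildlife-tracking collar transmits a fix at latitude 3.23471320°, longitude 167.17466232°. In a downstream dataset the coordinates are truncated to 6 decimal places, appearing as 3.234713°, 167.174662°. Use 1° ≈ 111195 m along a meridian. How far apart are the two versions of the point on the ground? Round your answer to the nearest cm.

Δlat = 3.23471320 − 3.234713 = +0.00000020°; Δlon = 167.17466232 − 167.174662 = +0.00000032°.
N–S: 0.00000020° × 111195 m/° = 0.022239 m.
E–W at 3.23471°: 0.00000032° × 111195 × cos 3.23471° = 0.00000032 × 111195 × 0.9984 ≈ 0.0355257 m.
Combined displacement = (0.022239² + 0.0355257²)^½ ≈ 0.0419124 m.
That is 0.0419124 m = 4.1912 cm.

4 cm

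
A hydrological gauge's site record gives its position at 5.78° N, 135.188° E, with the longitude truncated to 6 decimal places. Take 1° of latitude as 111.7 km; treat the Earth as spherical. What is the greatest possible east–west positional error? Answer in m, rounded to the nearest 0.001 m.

0.111 m

Truncating at 6 decimal places can drop up to a full unit in the last place, so the longitude may be off by as much as 1e-06°.
One degree of longitude at 5.78° is 111700 × cos 5.78° ≈ 111700 × 0.9949 = 111132 m.
Maximum E–W displacement: 1e-06 × 111132 = 0.111132 m.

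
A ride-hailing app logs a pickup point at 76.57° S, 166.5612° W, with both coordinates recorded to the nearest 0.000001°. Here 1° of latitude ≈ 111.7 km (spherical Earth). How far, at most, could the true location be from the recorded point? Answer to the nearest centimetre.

Rounding to 6 decimal places leaves each coordinate within ±5e-07° of the true value.
North–south component: 5e-07° × 111700 = 0.05585 m.
East–west component at 76.57°: 5e-07° × 111700 × cos 76.57° ≈ 5e-07 × 25943.1 ≈ 0.0129716 m.
Worst case both components are at the extreme and orthogonal: √(0.05585² + 0.0129716²) ≈ 0.0573366 m.
That is 0.0573366 m = 5.7337 cm.

6 centimetres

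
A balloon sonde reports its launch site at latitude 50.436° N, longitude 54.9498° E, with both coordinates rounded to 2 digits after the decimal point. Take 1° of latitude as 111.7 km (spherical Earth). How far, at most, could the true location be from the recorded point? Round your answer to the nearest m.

Rounding to 2 decimal places leaves each coordinate within ±0.005° of the true value.
N–S: 0.005° × 111700 m/° = 558.5 m.
Longitude error → 0.005 × 111700 × cos 50.436° = 0.005 × 111700 × 0.6369 ≈ 355.731 m.
Combining orthogonally: (558.5² + 355.731²)^½ ≈ 662.168 m.

662 m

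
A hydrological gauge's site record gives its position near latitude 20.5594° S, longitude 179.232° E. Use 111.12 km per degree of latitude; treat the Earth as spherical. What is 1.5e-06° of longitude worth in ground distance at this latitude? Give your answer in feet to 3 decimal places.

1.5e-06° of longitude at 20.5594° is 1.5e-06 × 111120 × cos 20.5594° ≈ 1.5e-06 × 104043 = 0.156064 m.
In feet: 0.156064 m ÷ 0.3048 ≈ 0.51202 ft.

0.512 feet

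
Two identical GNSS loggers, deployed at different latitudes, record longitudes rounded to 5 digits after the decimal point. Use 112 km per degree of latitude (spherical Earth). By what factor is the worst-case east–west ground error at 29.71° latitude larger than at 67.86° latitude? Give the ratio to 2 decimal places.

2.30

Rounding to 5 decimal places leaves the longitude within ±5e-06° of the true value.
At 29.71°: 5e-06° × 112000 × cos 29.71° = 5e-06 × 112000 × 0.8685 ≈ 0.48639 m.
At 67.86°: 5e-06° × 112000 × cos 67.86° = 5e-06 × 112000 × 0.3769 ≈ 0.21105 m.
Ratio: 0.48639 / 0.21105 = cos 29.71° / cos 67.86° ≈ 2.3046.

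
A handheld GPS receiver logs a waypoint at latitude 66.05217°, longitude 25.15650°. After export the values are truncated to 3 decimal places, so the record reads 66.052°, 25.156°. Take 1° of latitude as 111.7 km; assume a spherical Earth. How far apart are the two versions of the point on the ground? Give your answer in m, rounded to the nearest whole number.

The latitude changed by +0.00017° and the longitude by +0.00050°.
N–S: 0.00017° × 111700 m/° = 18.989 m.
E–W at 66.052°: 0.00050° × 111700 × cos 66.052° = 0.00050 × 111700 × 0.4059 ≈ 22.6699 m.
Hypotenuse of the two orthogonal shifts: √(18.989² + 22.6699²) = 29.5721 m.

30 m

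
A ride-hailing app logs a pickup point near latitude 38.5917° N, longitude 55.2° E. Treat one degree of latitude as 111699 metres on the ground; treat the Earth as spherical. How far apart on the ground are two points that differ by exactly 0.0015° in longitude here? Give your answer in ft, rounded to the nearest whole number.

430 ft

At 38.5917° a degree of longitude is 111699 × cos 38.5917° ≈ 87305.1 m, so 0.0015° corresponds to 130.958 m.
Converting: 130.958 m × 3.2808 ft/m ≈ 429.65 ft.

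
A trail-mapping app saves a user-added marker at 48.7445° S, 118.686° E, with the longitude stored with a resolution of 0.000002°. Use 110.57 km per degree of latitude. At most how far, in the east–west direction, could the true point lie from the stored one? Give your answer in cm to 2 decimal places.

With a 0.000002° grid the true value lies within half a step, ±0.000002°/2 = ±1e-06°, of the stored one.
At latitude 48.7445° a degree of longitude spans 110570 m × cos 48.7445° = 110570 × 0.6594 ≈ 72911.8 m.
Maximum E–W displacement: 1e-06 × 72911.8 = 0.0729118 m.
That is 0.0729118 m = 7.2912 cm.

7.29 cm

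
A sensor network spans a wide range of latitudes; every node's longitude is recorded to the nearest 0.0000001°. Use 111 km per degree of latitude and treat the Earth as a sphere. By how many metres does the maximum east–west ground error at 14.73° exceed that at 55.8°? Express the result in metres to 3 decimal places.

0.002 metres

Rounding to 7 decimal places leaves the longitude within ±5e-08° of the true value.
Error at 14.73° = 5e-08° × 111000 × cos 14.73° ≈ 0.00555 × 0.9671 = 0.0053676 m.
At 55.8°: 5e-08° × 111000 × cos 55.8° = 5e-08 × 111000 × 0.5621 ≈ 0.0031196 m.
Difference: 0.0053676 − 0.0031196 = 0.002248 m.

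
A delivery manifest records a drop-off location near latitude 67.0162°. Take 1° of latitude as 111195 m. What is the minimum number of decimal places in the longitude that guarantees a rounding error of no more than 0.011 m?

7

At 67.0162° one degree of longitude covers 111195 × cos 67.0162° ≈ 111195 × 0.3905 ≈ 43418.4 m.
N decimal places → at most half a unit in the last place, 0.5 × 10⁻ᴺ° = 43418.4/2 × 10⁻ᴺ m.
Setting 21709.2 × 10⁻ᴺ ≤ 0.011 gives 10ᴺ ≥ 1.974e+06, i.e. N ≥ 6.30.
So 7 decimal places suffice (0.00217 m); 6 would allow up to 0.0217 m.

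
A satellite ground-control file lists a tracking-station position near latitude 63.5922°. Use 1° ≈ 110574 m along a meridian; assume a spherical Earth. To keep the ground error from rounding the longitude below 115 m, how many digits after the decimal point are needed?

3 decimal places

At 63.5922° one degree of longitude covers 110574 × cos 63.5922° ≈ 110574 × 0.4448 ≈ 49178.6 m.
Rounding to N decimal places gives at most 0.5 × 10⁻ᴺ degrees of error, i.e. 0.5 × 10⁻ᴺ × 49178.6 m.
Setting 24589.3 × 10⁻ᴺ ≤ 115 gives 10ᴺ ≥ 213.8, i.e. N ≥ 2.33.
At 2 places the error can reach 246 m, but 3 places keeps it to 24.6 m.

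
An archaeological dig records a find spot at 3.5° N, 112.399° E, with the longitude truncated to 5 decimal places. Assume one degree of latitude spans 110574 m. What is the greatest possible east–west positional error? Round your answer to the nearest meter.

1 meters

Truncating at 5 decimal places can drop up to a full unit in the last place, so the longitude may be off by as much as 1e-05°.
At latitude 3.5° a degree of longitude spans 110574 m × cos 3.5° = 110574 × 0.9981 ≈ 110368 m.
Maximum E–W displacement: 1e-05 × 110368 = 1.10368 m.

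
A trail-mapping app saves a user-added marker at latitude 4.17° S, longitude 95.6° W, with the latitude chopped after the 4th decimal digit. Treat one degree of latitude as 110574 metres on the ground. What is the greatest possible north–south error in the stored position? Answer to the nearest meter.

Truncating at 4 decimal places can drop up to a full unit in the last place, so the latitude may be off by as much as 0.0001°.
So the N–S error is at most 0.0001 × 110574 = 11.0574 m.

11 meters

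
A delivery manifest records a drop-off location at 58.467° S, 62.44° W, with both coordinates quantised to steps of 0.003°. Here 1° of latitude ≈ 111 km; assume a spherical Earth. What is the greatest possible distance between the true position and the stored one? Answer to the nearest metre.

188 metres

With a 0.003° grid the true value lies within half a step, ±0.003°/2 = ±0.0015°, of the stored one.
Latitude error → 0.0015 × 111000 = 166.5 m along the meridian.
East–west component at 58.467°: 0.0015° × 111000 × cos 58.467° ≈ 0.0015 × 58051.8 ≈ 87.0778 m.
Worst case both components are at the extreme and orthogonal: √(166.5² + 87.0778²) ≈ 187.896 m.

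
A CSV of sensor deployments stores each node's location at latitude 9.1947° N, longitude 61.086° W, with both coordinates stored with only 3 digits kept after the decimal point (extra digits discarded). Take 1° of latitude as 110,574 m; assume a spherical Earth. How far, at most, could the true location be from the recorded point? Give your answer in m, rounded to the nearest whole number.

Truncating at 3 decimal places can drop up to a full unit in the last place, so each coordinate may be off by as much as 0.001°.
Latitude error → 0.001 × 110574 = 110.574 m along the meridian.
Longitude error → 0.001 × 110574 × cos 9.1947° = 0.001 × 110574 × 0.9872 ≈ 109.153 m.
The two errors are perpendicular, so the maximum displacement is √(110.574² + 109.153²) ≈ 155.374 m.

155 m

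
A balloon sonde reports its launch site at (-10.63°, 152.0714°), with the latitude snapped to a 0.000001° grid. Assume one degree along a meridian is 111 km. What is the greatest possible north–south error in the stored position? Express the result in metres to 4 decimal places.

With a 0.000001° grid the true value lies within half a step, ±0.000001°/2 = ±5e-07°, of the stored one.
So the N–S error is at most 5e-07 × 111000 = 0.0555 m.

0.0555 metres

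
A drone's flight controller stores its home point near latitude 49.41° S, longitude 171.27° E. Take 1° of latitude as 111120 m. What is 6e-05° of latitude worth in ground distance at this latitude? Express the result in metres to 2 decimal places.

Along a meridian 6e-05° is 6e-05 × 111120 = 6.6672 m.

6.67 metres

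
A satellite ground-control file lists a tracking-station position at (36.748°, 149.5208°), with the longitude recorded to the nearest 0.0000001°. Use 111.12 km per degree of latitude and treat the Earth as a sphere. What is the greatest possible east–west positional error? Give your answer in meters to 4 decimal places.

Rounding to 7 decimal places leaves the longitude within ±5e-08° of the true value.
One degree of longitude at 36.748° is 111120 × cos 36.748° ≈ 111120 × 0.8013 = 89037.6 m.
So at most 5e-08° × 89037.6 ≈ 0.00445188 m east–west.

0.0045 meters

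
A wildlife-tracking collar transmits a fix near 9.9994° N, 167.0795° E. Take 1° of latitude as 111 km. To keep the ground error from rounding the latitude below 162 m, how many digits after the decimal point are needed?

3

One degree of latitude covers 111000 m.
Rounding to N decimal places gives at most 0.5 × 10⁻ᴺ degrees of error, i.e. 0.5 × 10⁻ᴺ × 111000 m.
Setting 55500 × 10⁻ᴺ ≤ 162 gives 10ᴺ ≥ 342.6, i.e. N ≥ 2.53.
At 2 places the error can reach 555 m, but 3 places keeps it to 55.5 m.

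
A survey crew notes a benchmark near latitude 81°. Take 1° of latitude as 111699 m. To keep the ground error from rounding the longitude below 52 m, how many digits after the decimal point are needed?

3

At 81° one degree of longitude covers 111699 × cos 81° ≈ 111699 × 0.1564 ≈ 17473.6 m.
N decimal places → at most half a unit in the last place, 0.5 × 10⁻ᴺ° = 17473.6/2 × 10⁻ᴺ m.
Need 0.5 × 17473.6 × 10⁻ᴺ ≤ 52 → 10⁻ᴺ ≤ 5.952e-03, so N ≥ 2.23.
At 2 places the error can reach 87.4 m, but 3 places keeps it to 8.74 m.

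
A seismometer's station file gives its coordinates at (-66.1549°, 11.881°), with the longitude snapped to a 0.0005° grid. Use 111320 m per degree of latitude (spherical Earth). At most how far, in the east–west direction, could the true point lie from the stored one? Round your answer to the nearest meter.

11 meters

With a 0.0005° grid the true value lies within half a step, ±0.0005°/2 = ±0.00025°, of the stored one.
At latitude 66.1549° a degree of longitude spans 111320 m × cos 66.1549° = 111320 × 0.4043 ≈ 45002.8 m.
East–west error: 0.00025° × 45002.8 m/° ≈ 11.2507 m.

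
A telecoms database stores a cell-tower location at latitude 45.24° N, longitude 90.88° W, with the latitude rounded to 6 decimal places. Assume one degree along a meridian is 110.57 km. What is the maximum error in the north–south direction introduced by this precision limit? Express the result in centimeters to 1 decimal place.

5.5 centimeters

Rounding to 6 decimal places leaves the latitude within ±5e-07° of the true value.
Along the meridian that is 5e-07° × 110570 m/° = 0.055285 m.
That is 0.055285 m = 5.5285 cm.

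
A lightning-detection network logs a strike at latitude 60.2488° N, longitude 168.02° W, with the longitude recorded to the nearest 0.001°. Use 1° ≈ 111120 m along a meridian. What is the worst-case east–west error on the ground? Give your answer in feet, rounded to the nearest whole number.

90 feet

Rounding to 3 decimal places leaves the longitude within ±0.0005° of the true value.
Parallels shrink by cos φ, so at 60.2488° a degree of longitude is 111120 × 0.4962 ≈ 55141.6 m.
Maximum E–W displacement: 0.0005 × 55141.6 = 27.5708 m.
In feet: 27.5708 m ÷ 0.3048 ≈ 90.455 ft.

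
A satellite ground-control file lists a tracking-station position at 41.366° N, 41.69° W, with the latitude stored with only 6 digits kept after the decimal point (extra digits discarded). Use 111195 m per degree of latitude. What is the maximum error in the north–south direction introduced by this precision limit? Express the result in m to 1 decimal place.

Truncating at 6 decimal places can drop up to a full unit in the last place, so the latitude may be off by as much as 1e-06°.
North–south distance: 1e-06° × 111195 m/° = 0.111195 m.

0.1 m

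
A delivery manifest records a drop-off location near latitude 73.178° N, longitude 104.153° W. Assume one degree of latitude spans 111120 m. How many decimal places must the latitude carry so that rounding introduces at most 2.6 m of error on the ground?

One degree of latitude covers 111120 m.
Rounding to N decimal places gives at most 0.5 × 10⁻ᴺ degrees of error, i.e. 0.5 × 10⁻ᴺ × 111120 m.
Need 0.5 × 111120 × 10⁻ᴺ ≤ 2.6 → 10⁻ᴺ ≤ 4.680e-05, so N ≥ 4.33.
N = 4 would give 5.56 m (too coarse); N = 5 gives 0.556 m ≤ 2.6 m.

5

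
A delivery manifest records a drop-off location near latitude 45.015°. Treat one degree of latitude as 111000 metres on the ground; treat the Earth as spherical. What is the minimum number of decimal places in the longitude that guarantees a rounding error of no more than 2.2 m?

At 45.015° one degree of longitude covers 111000 × cos 45.015° ≈ 111000 × 0.7069 ≈ 78468.3 m.
N decimal places → at most half a unit in the last place, 0.5 × 10⁻ᴺ° = 78468.3/2 × 10⁻ᴺ m.
Need 0.5 × 78468.3 × 10⁻ᴺ ≤ 2.2 → 10⁻ᴺ ≤ 5.607e-05, so N ≥ 4.25.
N = 4 would give 3.92 m (too coarse); N = 5 gives 0.392 m ≤ 2.2 m.

5 decimal places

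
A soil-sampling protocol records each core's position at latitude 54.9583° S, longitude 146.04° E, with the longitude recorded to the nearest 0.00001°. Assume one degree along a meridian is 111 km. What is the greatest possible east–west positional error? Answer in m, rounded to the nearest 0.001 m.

Rounding to 5 decimal places leaves the longitude within ±5e-06° of the true value.
One degree of longitude at 54.9583° is 111000 × cos 54.9583° ≈ 111000 × 0.5742 = 63733.1 m.
East–west error: 5e-06° × 63733.1 m/° ≈ 0.318666 m.

0.319 m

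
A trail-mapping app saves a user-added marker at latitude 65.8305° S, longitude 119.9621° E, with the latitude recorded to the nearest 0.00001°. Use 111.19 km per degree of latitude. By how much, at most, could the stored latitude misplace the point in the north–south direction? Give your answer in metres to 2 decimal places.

0.56 metres

Rounding to 5 decimal places leaves the latitude within ±5e-06° of the true value.
North–south distance: 5e-06° × 111190 m/° = 0.55595 m.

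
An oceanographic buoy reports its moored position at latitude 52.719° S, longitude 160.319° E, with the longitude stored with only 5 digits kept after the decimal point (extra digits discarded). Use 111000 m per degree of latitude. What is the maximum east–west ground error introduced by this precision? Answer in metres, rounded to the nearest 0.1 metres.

0.7 metres

Truncating at 5 decimal places can drop up to a full unit in the last place, so the longitude may be off by as much as 1e-05°.
Parallels shrink by cos φ, so at 52.719° a degree of longitude is 111000 × 0.6057 ≈ 67235.4 m.
East–west error: 1e-05° × 67235.4 m/° ≈ 0.672354 m.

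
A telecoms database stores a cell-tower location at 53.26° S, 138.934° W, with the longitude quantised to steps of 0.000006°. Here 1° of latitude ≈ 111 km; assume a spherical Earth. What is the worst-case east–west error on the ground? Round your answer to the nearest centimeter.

20 centimeters

With a 0.000006° grid the true value lies within half a step, ±0.000006°/2 = ±3e-06°, of the stored one.
At latitude 53.26° a degree of longitude spans 111000 m × cos 53.26° = 111000 × 0.5982 ≈ 66398.5 m.
So at most 3e-06° × 66398.5 ≈ 0.199196 m east–west.
That is 0.199196 m = 19.92 cm.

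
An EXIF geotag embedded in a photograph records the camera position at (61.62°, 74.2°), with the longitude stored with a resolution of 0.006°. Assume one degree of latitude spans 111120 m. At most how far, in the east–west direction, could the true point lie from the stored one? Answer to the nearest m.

158 m

With a 0.006° grid the true value lies within half a step, ±0.006°/2 = ±0.003°, of the stored one.
Parallels shrink by cos φ, so at 61.62° a degree of longitude is 111120 × 0.4753 ≈ 52817.2 m.
So at most 0.003° × 52817.2 ≈ 158.452 m east–west.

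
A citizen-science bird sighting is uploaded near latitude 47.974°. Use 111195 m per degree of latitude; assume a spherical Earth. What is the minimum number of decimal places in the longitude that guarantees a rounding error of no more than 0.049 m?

At 47.974° one degree of longitude covers 111195 × cos 47.974° ≈ 111195 × 0.6695 ≈ 74441.5 m.
N decimal places → at most half a unit in the last place, 0.5 × 10⁻ᴺ° = 74441.5/2 × 10⁻ᴺ m.
Setting 37220.7 × 10⁻ᴺ ≤ 0.049 gives 10ᴺ ≥ 7.596e+05, i.e. N ≥ 5.88.
N = 5 would give 0.372 m (too coarse); N = 6 gives 0.0372 m ≤ 0.049 m.

6 decimal places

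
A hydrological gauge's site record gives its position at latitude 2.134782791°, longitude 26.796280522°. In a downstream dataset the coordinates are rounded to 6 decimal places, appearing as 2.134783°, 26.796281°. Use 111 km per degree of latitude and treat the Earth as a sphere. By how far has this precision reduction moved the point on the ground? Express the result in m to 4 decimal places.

0.0579 m

Δlat = 2.134782791 − 2.134783 = -0.000000209°; Δlon = 26.796280522 − 26.796281 = -0.000000478°.
North–south shift: -0.000000209 × 111000 = -0.023199 m.
E–W at 2.13478°: -0.000000478° × 111000 × cos 2.13478° = -0.000000478 × 111000 × 0.9993 ≈ -0.0530212 m.
Distance: √(0.023199² + 0.0530212²) ≈ 0.0578743 m.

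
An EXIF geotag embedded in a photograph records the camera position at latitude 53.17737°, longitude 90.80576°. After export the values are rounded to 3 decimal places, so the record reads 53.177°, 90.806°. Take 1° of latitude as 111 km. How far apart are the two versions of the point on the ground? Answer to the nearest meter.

The latitude changed by +0.00037° and the longitude by -0.00024°.
North–south shift: 0.00037 × 111000 = 41.07 m.
E–W at 53.177°: -0.00024° × 111000 × cos 53.177° = -0.00024 × 111000 × 0.5993 ≈ -15.9666 m.
Hypotenuse of the two orthogonal shifts: √(41.07² + 15.9666²) = 44.0644 m.

44 meters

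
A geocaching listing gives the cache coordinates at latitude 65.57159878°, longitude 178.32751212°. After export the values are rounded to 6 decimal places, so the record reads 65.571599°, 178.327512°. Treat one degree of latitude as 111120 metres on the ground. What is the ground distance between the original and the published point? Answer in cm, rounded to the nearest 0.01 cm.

Δlat = 65.57159878 − 65.571599 = -0.00000022°; Δlon = 178.32751212 − 178.327512 = +0.00000012°.
North–south shift: -0.00000022 × 111120 = -0.0244464 m.
East–west at this latitude: 0.00000012° × 111120 × cos 65.5716° ≈ 0.00000012 × 45954.3 = 0.00551452 m.
Combined displacement = (0.0244464² + 0.00551452²)^½ ≈ 0.0250607 m.
That is 0.0250607 m = 2.5061 cm.

2.51 cm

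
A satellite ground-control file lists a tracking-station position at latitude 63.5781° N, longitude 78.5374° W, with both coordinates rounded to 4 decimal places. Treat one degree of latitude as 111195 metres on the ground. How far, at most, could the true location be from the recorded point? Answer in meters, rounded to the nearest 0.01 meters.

6.09 meters

Rounding to 4 decimal places leaves each coordinate within ±5e-05° of the true value.
Latitude error → 5e-05 × 111195 = 5.55975 m along the meridian.
East–west component at 63.5781°: 5e-05° × 111195 × cos 63.5781° ≈ 5e-05 × 49479.3 ≈ 2.47396 m.
Worst case both components are at the extreme and orthogonal: √(5.55975² + 2.47396²) ≈ 6.08534 m.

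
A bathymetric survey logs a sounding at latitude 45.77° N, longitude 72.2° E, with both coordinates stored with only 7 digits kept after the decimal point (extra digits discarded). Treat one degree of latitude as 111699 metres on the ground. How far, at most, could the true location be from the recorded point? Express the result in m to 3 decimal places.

0.014 m

Truncating at 7 decimal places can drop up to a full unit in the last place, so each coordinate may be off by as much as 1e-07°.
North–south component: 1e-07° × 111699 = 0.0111699 m.
Longitude error → 1e-07 × 111699 × cos 45.77° = 1e-07 × 111699 × 0.6975 ≈ 0.00779146 m.
Worst case both components are at the extreme and orthogonal: √(0.0111699² + 0.00779146²) ≈ 0.0136189 m.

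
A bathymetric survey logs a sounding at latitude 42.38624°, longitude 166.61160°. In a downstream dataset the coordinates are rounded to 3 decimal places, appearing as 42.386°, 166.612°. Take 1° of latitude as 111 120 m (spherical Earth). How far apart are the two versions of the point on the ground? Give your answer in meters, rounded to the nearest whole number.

Δlat = 42.38624 − 42.386 = +0.00024°; Δlon = 166.61160 − 166.612 = -0.00040°.
North–south shift: 0.00024 × 111120 = 26.6688 m.
E–W at 42.386°: -0.00040° × 111120 × cos 42.386° = -0.00040 × 111120 × 0.7386 ≈ -32.8302 m.
Hypotenuse of the two orthogonal shifts: √(26.6688² + 32.8302²) = 42.2971 m.

42 meters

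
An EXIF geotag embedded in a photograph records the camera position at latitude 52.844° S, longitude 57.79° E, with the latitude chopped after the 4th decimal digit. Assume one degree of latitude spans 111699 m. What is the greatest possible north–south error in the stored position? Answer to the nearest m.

11 m

Truncating at 4 decimal places can drop up to a full unit in the last place, so the latitude may be off by as much as 0.0001°.
Along the meridian that is 0.0001° × 111699 m/° = 11.1699 m.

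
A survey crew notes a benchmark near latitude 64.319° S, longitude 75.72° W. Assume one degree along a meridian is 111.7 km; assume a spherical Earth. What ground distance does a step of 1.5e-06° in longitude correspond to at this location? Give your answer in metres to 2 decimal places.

0.07 metres

One degree of longitude here spans 111700 × cos 64.319° = 111700 × 0.4334 ≈ 48406.3 m; 1.5e-06° of that is 0.0726095 m.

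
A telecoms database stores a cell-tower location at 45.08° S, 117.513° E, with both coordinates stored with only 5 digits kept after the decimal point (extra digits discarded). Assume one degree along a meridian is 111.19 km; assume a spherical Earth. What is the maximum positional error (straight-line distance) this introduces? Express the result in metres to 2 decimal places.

Truncating at 5 decimal places can drop up to a full unit in the last place, so each coordinate may be off by as much as 1e-05°.
Latitude error → 1e-05 × 111190 = 1.1119 m along the meridian.
E–W at 45.08°: 1e-05° × 111190 × cos 45.08° = 1e-05 × 111190 × 0.7061 ≈ 0.785133 m.
Worst case both components are at the extreme and orthogonal: √(1.1119² + 0.785133²) ≈ 1.36116 m.

1.36 metres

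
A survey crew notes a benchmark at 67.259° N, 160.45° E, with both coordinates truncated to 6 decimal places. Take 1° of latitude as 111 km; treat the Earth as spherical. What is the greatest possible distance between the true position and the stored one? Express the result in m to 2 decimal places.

0.12 m

Truncating at 6 decimal places can drop up to a full unit in the last place, so each coordinate may be off by as much as 1e-06°.
North–south component: 1e-06° × 111000 = 0.111 m.
E–W at 67.259°: 1e-06° × 111000 × cos 67.259° = 1e-06 × 111000 × 0.3866 ≈ 0.0429088 m.
Worst case both components are at the extreme and orthogonal: √(0.111² + 0.0429088²) ≈ 0.119005 m.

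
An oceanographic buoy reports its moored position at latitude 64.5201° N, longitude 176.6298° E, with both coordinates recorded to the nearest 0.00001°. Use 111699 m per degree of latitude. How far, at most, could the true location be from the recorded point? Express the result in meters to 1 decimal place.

0.6 meters

Rounding to 5 decimal places leaves each coordinate within ±5e-06° of the true value.
N–S: 5e-06° × 111699 m/° = 0.558495 m.
Longitude error → 5e-06 × 111699 × cos 64.5201° = 5e-06 × 111699 × 0.4302 ≈ 0.240261 m.
The two errors are perpendicular, so the maximum displacement is √(0.558495² + 0.240261²) ≈ 0.607982 m.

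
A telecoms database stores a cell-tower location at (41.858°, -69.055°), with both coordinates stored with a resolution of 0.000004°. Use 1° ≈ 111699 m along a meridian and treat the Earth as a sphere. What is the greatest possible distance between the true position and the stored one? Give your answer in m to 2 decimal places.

0.28 m

With a 0.000004° grid the true value lies within half a step, ±0.000004°/2 = ±2e-06°, of the stored one.
Latitude error → 2e-06 × 111699 = 0.223398 m along the meridian.
Longitude error → 2e-06 × 111699 × cos 41.858° = 2e-06 × 111699 × 0.7448 ≈ 0.166387 m.
The two errors are perpendicular, so the maximum displacement is √(0.223398² + 0.166387²) ≈ 0.278552 m.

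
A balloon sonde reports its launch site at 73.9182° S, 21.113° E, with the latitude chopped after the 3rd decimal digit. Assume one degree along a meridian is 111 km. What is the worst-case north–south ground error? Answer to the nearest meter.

111 meters

Truncating at 3 decimal places can drop up to a full unit in the last place, so the latitude may be off by as much as 0.001°.
So the N–S error is at most 0.001 × 111000 = 111 m.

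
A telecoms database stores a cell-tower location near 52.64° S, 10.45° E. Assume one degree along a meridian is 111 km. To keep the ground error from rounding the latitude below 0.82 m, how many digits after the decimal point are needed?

5

One degree of latitude covers 111000 m.
Rounding to N decimal places gives at most 0.5 × 10⁻ᴺ degrees of error, i.e. 0.5 × 10⁻ᴺ × 111000 m.
Setting 55500 × 10⁻ᴺ ≤ 0.82 gives 10ᴺ ≥ 6.768e+04, i.e. N ≥ 4.83.
At 4 places the error can reach 5.55 m, but 5 places keeps it to 0.555 m.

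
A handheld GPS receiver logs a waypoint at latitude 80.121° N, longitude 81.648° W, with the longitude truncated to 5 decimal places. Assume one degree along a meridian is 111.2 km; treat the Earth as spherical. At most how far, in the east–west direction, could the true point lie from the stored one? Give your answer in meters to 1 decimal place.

Truncating at 5 decimal places can drop up to a full unit in the last place, so the longitude may be off by as much as 1e-05°.
One degree of longitude at 80.121° is 111200 × cos 80.121° ≈ 111200 × 0.1716 = 19078.4 m.
Maximum E–W displacement: 1e-05 × 19078.4 = 0.190784 m.

0.2 meters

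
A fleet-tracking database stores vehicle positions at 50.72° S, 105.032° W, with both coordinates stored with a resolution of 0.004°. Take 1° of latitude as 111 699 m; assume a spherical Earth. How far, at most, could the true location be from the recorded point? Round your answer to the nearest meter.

With a 0.004° grid the true value lies within half a step, ±0.004°/2 = ±0.002°, of the stored one.
North–south component: 0.002° × 111699 = 223.398 m.
East–west component at 50.72°: 0.002° × 111699 × cos 50.72° ≈ 0.002 × 70717.8 ≈ 141.436 m.
Worst case both components are at the extreme and orthogonal: √(223.398² + 141.436²) ≈ 264.406 m.

264 meters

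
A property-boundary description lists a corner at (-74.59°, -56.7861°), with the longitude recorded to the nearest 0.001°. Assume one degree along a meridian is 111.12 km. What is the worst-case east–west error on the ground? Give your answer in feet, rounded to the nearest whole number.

Rounding to 3 decimal places leaves the longitude within ±0.0005° of the true value.
At latitude 74.59° a degree of longitude spans 111120 m × cos 74.59° = 111120 × 0.2657 ≈ 29527.3 m.
So at most 0.0005° × 29527.3 ≈ 14.7636 m east–west.
Converting: 14.7636 m × 3.2808 ft/m ≈ 48.437 ft.

48 feet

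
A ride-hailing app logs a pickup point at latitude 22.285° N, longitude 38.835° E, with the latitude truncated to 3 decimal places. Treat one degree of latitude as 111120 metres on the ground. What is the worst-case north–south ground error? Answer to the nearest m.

Truncating at 3 decimal places can drop up to a full unit in the last place, so the latitude may be off by as much as 0.001°.
North–south distance: 0.001° × 111120 m/° = 111.12 m.

111 m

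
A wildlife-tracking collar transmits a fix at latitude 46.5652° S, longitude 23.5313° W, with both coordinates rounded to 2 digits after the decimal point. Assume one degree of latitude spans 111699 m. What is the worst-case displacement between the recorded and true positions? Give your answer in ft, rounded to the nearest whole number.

Rounding to 2 decimal places leaves each coordinate within ±0.005° of the true value.
Latitude error → 0.005 × 111699 = 558.495 m along the meridian.
East–west component at 46.5652°: 0.005° × 111699 × cos 46.5652° ≈ 0.005 × 76796.3 ≈ 383.981 m.
Worst case both components are at the extreme and orthogonal: √(558.495² + 383.981²) ≈ 677.76 m.
Converting: 677.76 m × 3.2808 ft/m ≈ 2223.6 ft.

2224 ft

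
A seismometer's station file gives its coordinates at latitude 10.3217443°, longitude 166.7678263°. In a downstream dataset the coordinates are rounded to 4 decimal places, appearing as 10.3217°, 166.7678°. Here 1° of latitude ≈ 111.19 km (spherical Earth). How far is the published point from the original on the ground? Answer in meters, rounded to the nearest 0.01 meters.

Δlat = 10.3217443 − 10.3217 = +0.0000443°; Δlon = 166.7678263 − 166.7678 = +0.0000263°.
N–S: 0.0000443° × 111190 m/° = 4.92572 m.
E–W at 10.3217°: 0.0000263° × 111190 × cos 10.3217° = 0.0000263 × 111190 × 0.9838 ≈ 2.87697 m.
Hypotenuse of the two orthogonal shifts: √(4.92572² + 2.87697²) = 5.70436 m.

5.70 meters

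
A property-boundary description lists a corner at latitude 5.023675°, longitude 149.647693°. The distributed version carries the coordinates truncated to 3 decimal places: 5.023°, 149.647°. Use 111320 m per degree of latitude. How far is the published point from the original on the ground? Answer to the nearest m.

107 m

The latitude changed by +0.000675° and the longitude by +0.000693°.
N–S: 0.000675° × 111320 m/° = 75.141 m.
E–W at 5.023°: 0.000693° × 111320 × cos 5.023° = 0.000693 × 111320 × 0.9962 ≈ 76.8485 m.
Combined displacement = (75.141² + 76.8485²)^½ ≈ 107.48 m.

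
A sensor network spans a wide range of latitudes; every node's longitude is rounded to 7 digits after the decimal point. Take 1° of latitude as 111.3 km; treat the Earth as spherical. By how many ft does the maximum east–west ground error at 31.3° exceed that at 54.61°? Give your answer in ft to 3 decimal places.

Rounding to 7 decimal places leaves the longitude within ±5e-08° of the true value.
At 31.3°: 5e-08° × 111300 × cos 31.3° = 5e-08 × 111300 × 0.8545 ≈ 0.0047551 m.
Error at 54.61° = 5e-08° × 111300 × cos 54.61° ≈ 0.005565 × 0.5791 = 0.0032229 m.
Difference: 0.0047551 − 0.0032229 = 0.0015322 m.
Converting: 0.00153216 m × 3.2808 ft/m ≈ 0.0050268 ft.

0.005 ft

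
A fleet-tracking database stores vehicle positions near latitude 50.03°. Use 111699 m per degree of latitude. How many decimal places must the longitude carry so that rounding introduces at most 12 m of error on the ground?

4

At 50.03° one degree of longitude covers 111699 × cos 50.03° ≈ 111699 × 0.6424 ≈ 71753.9 m.
N decimal places → at most half a unit in the last place, 0.5 × 10⁻ᴺ° = 71753.9/2 × 10⁻ᴺ m.
Need 0.5 × 71753.9 × 10⁻ᴺ ≤ 12 → 10⁻ᴺ ≤ 3.345e-04, so N ≥ 3.48.
So 4 decimal places suffice (3.59 m); 3 would allow up to 35.9 m.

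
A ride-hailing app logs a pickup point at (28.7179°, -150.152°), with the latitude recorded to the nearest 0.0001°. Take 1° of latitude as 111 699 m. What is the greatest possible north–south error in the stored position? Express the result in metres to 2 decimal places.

Rounding to 4 decimal places leaves the latitude within ±5e-05° of the true value.
Along the meridian that is 5e-05° × 111699 m/° = 5.58495 m.

5.58 metres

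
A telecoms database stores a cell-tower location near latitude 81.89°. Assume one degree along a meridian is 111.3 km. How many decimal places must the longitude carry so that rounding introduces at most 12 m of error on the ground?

3 decimal places

At 81.89° one degree of longitude covers 111300 × cos 81.89° ≈ 111300 × 0.1411 ≈ 15701.5 m.
With N decimal places the half-ulp bound is 0.5·10⁻ᴺ°, or 0.5·10⁻ᴺ × 15701.5 m on the ground.
Setting 7850.77 × 10⁻ᴺ ≤ 12 gives 10ᴺ ≥ 654.2, i.e. N ≥ 2.82.
At 2 places the error can reach 78.5 m, but 3 places keeps it to 7.85 m.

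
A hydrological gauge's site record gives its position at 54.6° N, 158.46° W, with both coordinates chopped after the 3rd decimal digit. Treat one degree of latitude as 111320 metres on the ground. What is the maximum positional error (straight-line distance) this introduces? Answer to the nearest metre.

129 metres

Truncating at 3 decimal places can drop up to a full unit in the last place, so each coordinate may be off by as much as 0.001°.
Latitude error → 0.001 × 111320 = 111.32 m along the meridian.
Longitude error → 0.001 × 111320 × cos 54.6° = 0.001 × 111320 × 0.5793 ≈ 64.4856 m.
Combining orthogonally: (111.32² + 64.4856²)^½ ≈ 128.649 m.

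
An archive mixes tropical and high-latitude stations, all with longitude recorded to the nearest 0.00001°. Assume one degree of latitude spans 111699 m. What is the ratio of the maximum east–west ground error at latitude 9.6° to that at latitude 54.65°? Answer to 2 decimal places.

Rounding to 5 decimal places leaves the longitude within ±5e-06° of the true value.
At 9.6°: 5e-06° × 111699 × cos 9.6° = 5e-06 × 111699 × 0.9860 ≈ 0.55067 m.
Error at 54.65° = 5e-06° × 111699 × cos 54.65° ≈ 0.5585 × 0.5786 = 0.32313 m.
Ratio: 0.55067 / 0.32313 = cos 9.6° / cos 54.65° ≈ 1.7042.

1.70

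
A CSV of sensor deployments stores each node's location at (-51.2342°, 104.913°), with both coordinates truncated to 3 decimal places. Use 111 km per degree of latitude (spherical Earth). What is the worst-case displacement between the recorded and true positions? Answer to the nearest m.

Truncating at 3 decimal places can drop up to a full unit in the last place, so each coordinate may be off by as much as 0.001°.
N–S: 0.001° × 111000 m/° = 111 m.
E–W at 51.2342°: 0.001° × 111000 × cos 51.2342° = 0.001 × 111000 × 0.6261 ≈ 69.5014 m.
The two errors are perpendicular, so the maximum displacement is √(111² + 69.5014²) ≈ 130.964 m.

131 m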